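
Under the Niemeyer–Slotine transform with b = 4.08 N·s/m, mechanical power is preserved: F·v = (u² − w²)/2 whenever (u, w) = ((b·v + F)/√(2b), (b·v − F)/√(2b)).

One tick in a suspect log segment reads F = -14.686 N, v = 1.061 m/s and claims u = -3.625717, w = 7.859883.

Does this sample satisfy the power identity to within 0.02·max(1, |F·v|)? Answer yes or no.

no

F·v = (-14.686)×1.061 = -15.581846 W.
(u² − w²)/2 = (13.145824 − 61.777761)/2 = -24.315969 W.
|Δ| = 8.734123;  2% of max(1, |F·v|) = 0.311637.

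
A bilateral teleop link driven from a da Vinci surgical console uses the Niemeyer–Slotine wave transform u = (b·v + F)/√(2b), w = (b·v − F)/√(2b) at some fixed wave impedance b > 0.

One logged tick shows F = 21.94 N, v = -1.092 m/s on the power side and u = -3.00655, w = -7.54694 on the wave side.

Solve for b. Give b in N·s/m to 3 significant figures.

u + w = -10.55349;  u + w = √(2b)·v, so √(2b) = -10.55349/(-1.092) = 9.66437.
b = (√(2b))²/2 = 93.40001/2 = 46.70001.
(Check via u − w = 2F/√(2b): u − w = 4.54039, 2F/√(2b) = 4.54039.)

b = 46.7 N·s/m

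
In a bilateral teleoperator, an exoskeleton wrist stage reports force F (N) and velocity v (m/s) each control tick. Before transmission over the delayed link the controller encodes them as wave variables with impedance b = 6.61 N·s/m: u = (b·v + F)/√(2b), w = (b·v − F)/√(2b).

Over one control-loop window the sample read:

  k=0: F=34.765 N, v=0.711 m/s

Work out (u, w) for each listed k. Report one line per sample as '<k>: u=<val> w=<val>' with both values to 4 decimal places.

0: u=10.8541 w=-8.2689

k=0: b·v=6.61×0.711=4.6997; √(2b)=3.6359; u=(4.6997+34.765)/3.6359=10.8541, w=(4.6997−34.765)/3.6359=-8.2689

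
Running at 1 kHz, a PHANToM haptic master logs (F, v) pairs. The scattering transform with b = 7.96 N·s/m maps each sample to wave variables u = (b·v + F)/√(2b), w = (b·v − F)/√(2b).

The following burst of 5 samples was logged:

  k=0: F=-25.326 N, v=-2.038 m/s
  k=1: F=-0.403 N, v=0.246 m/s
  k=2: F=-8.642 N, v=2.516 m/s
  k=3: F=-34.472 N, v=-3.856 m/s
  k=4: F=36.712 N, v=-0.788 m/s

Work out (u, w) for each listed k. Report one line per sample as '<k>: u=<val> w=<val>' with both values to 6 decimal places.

0: u=-10.413186 w=2.281591
1: u=0.389766 w=0.591771
2: u=2.853483 w=7.185326
3: u=-16.332322 w=0.946930
4: u=7.628976 w=-10.773086

k=0: b·v=7.96×(-2.038)=-16.222480; √(2b)=3.989987; u=(-16.222480+(-25.326))/3.989987=-10.413186, w=(-16.222480−(-25.326))/3.989987=2.281591
k=1: b·v=7.96×0.246=1.958160; √(2b)=3.989987; u=(1.958160+(-0.403))/3.989987=0.389766, w=(1.958160−(-0.403))/3.989987=0.591771
k=2: b·v=7.96×2.516=20.027360; √(2b)=3.989987; u=(20.027360+(-8.642))/3.989987=2.853483, w=(20.027360−(-8.642))/3.989987=7.185326
k=3: b·v=7.96×(-3.856)=-30.693760; √(2b)=3.989987; u=(-30.693760+(-34.472))/3.989987=-16.332322, w=(-30.693760−(-34.472))/3.989987=0.946930
k=4: b·v=7.96×(-0.788)=-6.272480; √(2b)=3.989987; u=(-6.272480+36.712)/3.989987=7.628976, w=(-6.272480−36.712)/3.989987=-10.773086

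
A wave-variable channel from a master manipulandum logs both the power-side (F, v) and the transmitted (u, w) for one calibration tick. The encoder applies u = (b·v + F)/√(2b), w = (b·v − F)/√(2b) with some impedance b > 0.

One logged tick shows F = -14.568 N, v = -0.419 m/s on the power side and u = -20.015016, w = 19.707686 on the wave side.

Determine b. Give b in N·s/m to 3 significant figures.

u + w = -0.307330;  u + w = √(2b)·v, so √(2b) = -0.307330/(-0.419) = 0.733484.
b = (√(2b))²/2 = 0.537999/2 = 0.269000.
(Check via u − w = 2F/√(2b): u − w = -39.722702, 2F/√(2b) = -39.722722.)

b = 0.269 N·s/m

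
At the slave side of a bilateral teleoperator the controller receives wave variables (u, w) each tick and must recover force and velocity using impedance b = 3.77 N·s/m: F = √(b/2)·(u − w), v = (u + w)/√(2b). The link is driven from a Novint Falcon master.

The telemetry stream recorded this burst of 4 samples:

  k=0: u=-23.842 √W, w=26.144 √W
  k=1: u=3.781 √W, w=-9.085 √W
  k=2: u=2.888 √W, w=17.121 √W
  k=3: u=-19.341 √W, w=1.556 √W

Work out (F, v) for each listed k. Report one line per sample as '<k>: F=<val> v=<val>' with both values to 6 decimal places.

k=0: u−w=-49.986000, u+w=2.302000; √(b/2)=1.372953, √(2b)=2.745906; F=1.372953×(-49.986)=-68.628430, v=2.302000/2.745906=0.838339
k=1: u−w=12.866000, u+w=-5.304000; √(b/2)=1.372953, √(2b)=2.745906; F=1.372953×12.866=17.664414, v=-5.304000/2.745906=-1.931603
k=2: u−w=-14.233000, u+w=20.009000; √(b/2)=1.372953, √(2b)=2.745906; F=1.372953×(-14.233)=-19.541240, v=20.009000/2.745906=7.286848
k=3: u−w=-20.897000, u+w=-17.785000; √(b/2)=1.372953, √(2b)=2.745906; F=1.372953×(-20.897)=-28.690599, v=-17.785000/2.745906=-6.476915

0: F=-68.628430 v=0.838339
1: F=17.664414 v=-1.931603
2: F=-19.541240 v=7.286848
3: F=-28.690599 v=-6.476915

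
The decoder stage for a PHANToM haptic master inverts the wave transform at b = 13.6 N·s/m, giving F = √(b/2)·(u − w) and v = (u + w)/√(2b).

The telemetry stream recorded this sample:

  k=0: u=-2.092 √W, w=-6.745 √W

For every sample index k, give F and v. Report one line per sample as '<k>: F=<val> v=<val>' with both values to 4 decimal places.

k=0: u−w=4.6530, u+w=-8.8370; √(b/2)=2.6077, √(2b)=5.2154; F=2.6077×4.653=12.1335, v=-8.8370/5.2154=-1.6944

0: F=12.1335 v=-1.6944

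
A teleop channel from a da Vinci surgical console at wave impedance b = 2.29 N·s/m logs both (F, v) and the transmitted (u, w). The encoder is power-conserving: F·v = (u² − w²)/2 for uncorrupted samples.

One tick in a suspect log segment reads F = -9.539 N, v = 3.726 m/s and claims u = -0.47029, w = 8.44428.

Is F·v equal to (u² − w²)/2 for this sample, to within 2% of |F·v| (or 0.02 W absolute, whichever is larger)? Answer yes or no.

yes

F·v = (-9.539)×3.726 = -35.5423 W.
(u² − w²)/2 = (0.2212 − 71.3059)/2 = -35.5423 W.
|Δ| = 0.0000;  2% of max(1, |F·v|) = 0.7108.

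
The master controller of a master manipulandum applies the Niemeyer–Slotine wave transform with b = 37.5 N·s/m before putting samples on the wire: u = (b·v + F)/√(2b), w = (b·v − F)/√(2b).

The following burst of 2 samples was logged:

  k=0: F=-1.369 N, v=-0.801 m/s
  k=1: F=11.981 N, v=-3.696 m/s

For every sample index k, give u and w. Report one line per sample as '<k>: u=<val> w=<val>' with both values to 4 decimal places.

k=0: b·v=37.5×(-0.801)=-30.0375; √(2b)=8.6603; u=(-30.0375+(-1.369))/8.6603=-3.6265, w=(-30.0375−(-1.369))/8.6603=-3.3104
k=1: b·v=37.5×(-3.696)=-138.6000; √(2b)=8.6603; u=(-138.6000+11.981)/8.6603=-14.6207, w=(-138.6000−11.981)/8.6603=-17.3876

0: u=-3.6265 w=-3.3104
1: u=-14.6207 w=-17.3876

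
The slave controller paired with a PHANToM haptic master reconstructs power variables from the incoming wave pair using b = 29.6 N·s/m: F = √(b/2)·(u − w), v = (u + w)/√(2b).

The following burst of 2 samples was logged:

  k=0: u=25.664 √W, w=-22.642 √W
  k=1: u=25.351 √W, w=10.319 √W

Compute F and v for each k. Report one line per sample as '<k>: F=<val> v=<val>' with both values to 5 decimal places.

k=0: u−w=48.30600, u+w=3.02200; √(b/2)=3.84708, √(2b)=7.69415; F=3.84708×48.306=185.83689, v=3.02200/7.69415=0.39277
k=1: u−w=15.03200, u+w=35.67000; √(b/2)=3.84708, √(2b)=7.69415; F=3.84708×15.032=57.82926, v=35.67000/7.69415=4.63599

0: F=185.83689 v=0.39277
1: F=57.82926 v=4.63599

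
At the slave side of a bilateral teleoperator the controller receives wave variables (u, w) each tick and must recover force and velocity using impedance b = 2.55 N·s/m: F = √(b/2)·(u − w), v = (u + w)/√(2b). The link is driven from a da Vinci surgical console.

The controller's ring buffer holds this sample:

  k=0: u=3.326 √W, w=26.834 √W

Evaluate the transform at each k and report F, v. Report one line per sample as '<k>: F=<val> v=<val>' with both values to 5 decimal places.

k=0: u−w=-23.50800, u+w=30.16000; √(b/2)=1.12916, √(2b)=2.25832; F=1.12916×(-23.508)=-26.54427, v=30.16000/2.25832=13.35507

0: F=-26.54427 v=13.35507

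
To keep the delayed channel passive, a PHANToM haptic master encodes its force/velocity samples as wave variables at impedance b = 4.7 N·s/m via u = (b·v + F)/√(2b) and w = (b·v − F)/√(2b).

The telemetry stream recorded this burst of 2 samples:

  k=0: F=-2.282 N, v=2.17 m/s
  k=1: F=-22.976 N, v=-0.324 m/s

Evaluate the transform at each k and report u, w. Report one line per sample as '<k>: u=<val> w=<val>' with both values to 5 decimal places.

k=0: b·v=4.7×2.17=10.19900; √(2b)=3.06594; u=(10.19900+(-2.282))/3.06594=2.58224, w=(10.19900−(-2.282))/3.06594=4.07085
k=1: b·v=4.7×(-0.324)=-1.52280; √(2b)=3.06594; u=(-1.52280+(-22.976))/3.06594=-7.99063, w=(-1.52280−(-22.976))/3.06594=6.99726

0: u=2.58224 w=4.07085
1: u=-7.99063 w=6.99726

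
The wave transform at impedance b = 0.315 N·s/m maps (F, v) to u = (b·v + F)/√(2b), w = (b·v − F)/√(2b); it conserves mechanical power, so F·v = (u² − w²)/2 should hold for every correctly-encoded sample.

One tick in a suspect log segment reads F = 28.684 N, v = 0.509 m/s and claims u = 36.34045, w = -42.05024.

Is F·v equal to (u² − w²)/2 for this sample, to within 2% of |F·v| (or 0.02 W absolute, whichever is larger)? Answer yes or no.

F·v = 28.684×0.509 = 14.6002 W.
(u² − w²)/2 = (1320.6283 − 1768.2227)/2 = -223.7972 W.
|Δ| = 238.3973;  2% of max(1, |F·v|) = 0.2920.

no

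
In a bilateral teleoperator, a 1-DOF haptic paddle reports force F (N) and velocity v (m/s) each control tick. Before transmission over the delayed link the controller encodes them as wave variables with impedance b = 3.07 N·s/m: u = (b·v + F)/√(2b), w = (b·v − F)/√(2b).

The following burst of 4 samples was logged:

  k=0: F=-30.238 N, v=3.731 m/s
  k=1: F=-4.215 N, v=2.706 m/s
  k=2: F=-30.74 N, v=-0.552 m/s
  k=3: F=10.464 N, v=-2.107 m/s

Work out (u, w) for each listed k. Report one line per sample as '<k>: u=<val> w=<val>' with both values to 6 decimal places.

0: u=-7.580537 w=16.825590
1: u=1.651566 w=5.053637
2: u=-13.089555 w=11.721753
3: u=1.612457 w=-6.833397

k=0: b·v=3.07×3.731=11.454170; √(2b)=2.477902; u=(11.454170+(-30.238))/2.477902=-7.580537, w=(11.454170−(-30.238))/2.477902=16.825590
k=1: b·v=3.07×2.706=8.307420; √(2b)=2.477902; u=(8.307420+(-4.215))/2.477902=1.651566, w=(8.307420−(-4.215))/2.477902=5.053637
k=2: b·v=3.07×(-0.552)=-1.694640; √(2b)=2.477902; u=(-1.694640+(-30.74))/2.477902=-13.089555, w=(-1.694640−(-30.74))/2.477902=11.721753
k=3: b·v=3.07×(-2.107)=-6.468490; √(2b)=2.477902; u=(-6.468490+10.464)/2.477902=1.612457, w=(-6.468490−10.464)/2.477902=-6.833397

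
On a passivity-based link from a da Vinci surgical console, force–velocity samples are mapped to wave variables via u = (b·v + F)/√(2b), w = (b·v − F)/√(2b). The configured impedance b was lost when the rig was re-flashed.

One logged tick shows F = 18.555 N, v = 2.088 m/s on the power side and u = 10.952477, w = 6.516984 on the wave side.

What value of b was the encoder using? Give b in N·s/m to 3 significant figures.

b = 35 N·s/m

u + w = 17.469461;  u + w = √(2b)·v, so √(2b) = 17.469461/2.088 = 8.366600.
b = (√(2b))²/2 = 69.999997/2 = 34.999999.
(Check via u − w = 2F/√(2b): u − w = 4.435493, 2F/√(2b) = 4.435493.)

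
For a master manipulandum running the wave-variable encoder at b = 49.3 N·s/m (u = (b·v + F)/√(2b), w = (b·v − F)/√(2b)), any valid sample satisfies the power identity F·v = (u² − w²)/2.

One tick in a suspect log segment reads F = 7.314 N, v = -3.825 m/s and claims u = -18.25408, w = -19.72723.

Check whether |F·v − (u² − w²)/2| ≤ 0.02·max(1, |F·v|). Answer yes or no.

yes

F·v = 7.314×(-3.825) = -27.9761 W.
(u² − w²)/2 = (333.2114 − 389.1636)/2 = -27.9761 W.
|Δ| = 0.0000;  2% of max(1, |F·v|) = 0.5595.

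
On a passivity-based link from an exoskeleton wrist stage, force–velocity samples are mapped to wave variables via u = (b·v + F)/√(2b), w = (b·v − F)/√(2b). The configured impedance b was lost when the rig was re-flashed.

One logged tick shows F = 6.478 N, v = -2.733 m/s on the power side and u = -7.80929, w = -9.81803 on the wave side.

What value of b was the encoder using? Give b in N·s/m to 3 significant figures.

b = 20.8 N·s/m

u + w = -17.6273;  u + w = √(2b)·v, so √(2b) = -17.6273/(-2.733) = 6.4498.
b = (√(2b))²/2 = 41.6000/2 = 20.8000.
(Check via u − w = 2F/√(2b): u − w = 2.0087, 2F/√(2b) = 2.0087.)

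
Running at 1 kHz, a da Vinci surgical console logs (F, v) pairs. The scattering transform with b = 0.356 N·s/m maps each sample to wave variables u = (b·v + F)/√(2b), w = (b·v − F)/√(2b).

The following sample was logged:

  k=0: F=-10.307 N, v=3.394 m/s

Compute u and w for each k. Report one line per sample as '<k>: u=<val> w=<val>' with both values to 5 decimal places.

k=0: b·v=0.356×3.394=1.20826; √(2b)=0.84380; u=(1.20826+(-10.307))/0.84380=-10.78304, w=(1.20826−(-10.307))/0.84380=13.64690

0: u=-10.78304 w=13.64690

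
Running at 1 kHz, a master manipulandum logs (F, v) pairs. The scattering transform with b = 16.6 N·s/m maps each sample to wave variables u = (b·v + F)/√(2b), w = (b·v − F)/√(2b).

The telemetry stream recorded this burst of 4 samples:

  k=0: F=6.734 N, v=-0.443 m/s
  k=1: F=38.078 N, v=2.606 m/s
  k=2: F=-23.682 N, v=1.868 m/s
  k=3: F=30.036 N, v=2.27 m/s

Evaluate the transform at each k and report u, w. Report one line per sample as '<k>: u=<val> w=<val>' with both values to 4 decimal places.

0: u=-0.1076 w=-2.4450
1: u=14.1163 w=0.8993
2: u=1.2716 w=9.4917
3: u=11.7526 w=1.3270

k=0: b·v=16.6×(-0.443)=-7.3538; √(2b)=5.7619; u=(-7.3538+6.734)/5.7619=-0.1076, w=(-7.3538−6.734)/5.7619=-2.4450
k=1: b·v=16.6×2.606=43.2596; √(2b)=5.7619; u=(43.2596+38.078)/5.7619=14.1163, w=(43.2596−38.078)/5.7619=0.8993
k=2: b·v=16.6×1.868=31.0088; √(2b)=5.7619; u=(31.0088+(-23.682))/5.7619=1.2716, w=(31.0088−(-23.682))/5.7619=9.4917
k=3: b·v=16.6×2.27=37.6820; √(2b)=5.7619; u=(37.6820+30.036)/5.7619=11.7526, w=(37.6820−30.036)/5.7619=1.3270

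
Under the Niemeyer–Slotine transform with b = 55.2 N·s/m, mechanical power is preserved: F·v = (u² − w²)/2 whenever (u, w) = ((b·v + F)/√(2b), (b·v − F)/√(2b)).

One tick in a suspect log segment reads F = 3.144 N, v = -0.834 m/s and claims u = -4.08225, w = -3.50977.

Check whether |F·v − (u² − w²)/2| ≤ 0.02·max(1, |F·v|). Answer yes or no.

F·v = 3.144×(-0.834) = -2.62210 W.
(u² − w²)/2 = (16.66477 − 12.31849)/2 = 2.17314 W.
|Δ| = 4.79524;  2% of max(1, |F·v|) = 0.05244.

no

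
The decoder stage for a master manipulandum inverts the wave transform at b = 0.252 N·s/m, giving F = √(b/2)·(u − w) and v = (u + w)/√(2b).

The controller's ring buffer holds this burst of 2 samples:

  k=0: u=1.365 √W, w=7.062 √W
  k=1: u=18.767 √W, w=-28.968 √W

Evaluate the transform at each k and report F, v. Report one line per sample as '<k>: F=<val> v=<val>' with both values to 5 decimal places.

0: F=-2.02223 v=11.87019
1: F=16.94424 v=-14.36903

k=0: u−w=-5.69700, u+w=8.42700; √(b/2)=0.35496, √(2b)=0.70993; F=0.35496×(-5.697)=-2.02223, v=8.42700/0.70993=11.87019
k=1: u−w=47.73500, u+w=-10.20100; √(b/2)=0.35496, √(2b)=0.70993; F=0.35496×47.735=16.94424, v=-10.20100/0.70993=-14.36903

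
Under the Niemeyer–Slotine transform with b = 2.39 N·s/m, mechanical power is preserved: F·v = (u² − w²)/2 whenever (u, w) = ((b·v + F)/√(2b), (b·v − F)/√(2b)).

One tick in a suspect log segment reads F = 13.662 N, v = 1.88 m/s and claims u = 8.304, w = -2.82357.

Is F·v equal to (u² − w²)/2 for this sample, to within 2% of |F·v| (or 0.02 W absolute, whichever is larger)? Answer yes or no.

no

F·v = 13.662×1.88 = 25.68456 W.
(u² − w²)/2 = (68.95642 − 7.97255)/2 = 30.49193 W.
|Δ| = 4.80737;  2% of max(1, |F·v|) = 0.51369.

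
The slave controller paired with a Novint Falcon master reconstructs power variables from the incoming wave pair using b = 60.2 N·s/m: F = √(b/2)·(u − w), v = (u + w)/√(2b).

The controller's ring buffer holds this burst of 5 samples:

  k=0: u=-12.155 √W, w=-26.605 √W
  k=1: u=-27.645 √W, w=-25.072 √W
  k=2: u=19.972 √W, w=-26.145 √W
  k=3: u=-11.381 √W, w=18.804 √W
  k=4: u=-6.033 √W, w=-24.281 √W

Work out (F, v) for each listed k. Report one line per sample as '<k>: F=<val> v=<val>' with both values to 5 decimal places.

k=0: u−w=14.45000, u+w=-38.76000; √(b/2)=5.48635, √(2b)=10.97269; F=5.48635×14.45=79.27771, v=-38.76000/10.97269=-3.53241
k=1: u−w=-2.57300, u+w=-52.71700; √(b/2)=5.48635, √(2b)=10.97269; F=5.48635×(-2.573)=-14.11637, v=-52.71700/10.97269=-4.80438
k=2: u−w=46.11700, u+w=-6.17300; √(b/2)=5.48635, √(2b)=10.97269; F=5.48635×46.117=253.01385, v=-6.17300/10.97269=-0.56258
k=3: u−w=-30.18500, u+w=7.42300; √(b/2)=5.48635, √(2b)=10.97269; F=5.48635×(-30.185)=-165.60537, v=7.42300/10.97269=0.67650
k=4: u−w=18.24800, u+w=-30.31400; √(b/2)=5.48635, √(2b)=10.97269; F=5.48635×18.248=100.11485, v=-30.31400/10.97269=-2.76268

0: F=79.27771 v=-3.53241
1: F=-14.11637 v=-4.80438
2: F=253.01385 v=-0.56258
3: F=-165.60537 v=0.67650
4: F=100.11485 v=-2.76268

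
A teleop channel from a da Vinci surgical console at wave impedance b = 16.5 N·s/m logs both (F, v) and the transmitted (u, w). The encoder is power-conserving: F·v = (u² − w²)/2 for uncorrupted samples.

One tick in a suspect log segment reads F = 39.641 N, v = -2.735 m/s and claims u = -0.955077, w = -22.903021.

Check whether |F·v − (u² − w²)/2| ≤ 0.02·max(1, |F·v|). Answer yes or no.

no

F·v = 39.641×(-2.735) = -108.418135 W.
(u² − w²)/2 = (0.912172 − 524.548371)/2 = -261.818099 W.
|Δ| = 153.399964;  2% of max(1, |F·v|) = 2.168363.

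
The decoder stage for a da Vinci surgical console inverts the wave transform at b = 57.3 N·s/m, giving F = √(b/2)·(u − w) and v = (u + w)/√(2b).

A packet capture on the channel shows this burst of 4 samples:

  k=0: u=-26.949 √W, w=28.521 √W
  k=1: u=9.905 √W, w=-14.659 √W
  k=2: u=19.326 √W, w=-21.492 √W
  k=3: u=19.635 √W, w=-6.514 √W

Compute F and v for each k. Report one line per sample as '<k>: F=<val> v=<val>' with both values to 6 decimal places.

k=0: u−w=-55.470000, u+w=1.572000; √(b/2)=5.352569, √(2b)=10.705139; F=5.352569×(-55.47)=-296.907029, v=1.572000/10.705139=0.146845
k=1: u−w=24.564000, u+w=-4.754000; √(b/2)=5.352569, √(2b)=10.705139; F=5.352569×24.564=131.480517, v=-4.754000/10.705139=-0.444086
k=2: u−w=40.818000, u+w=-2.166000; √(b/2)=5.352569, √(2b)=10.705139; F=5.352569×40.818=218.481181, v=-2.166000/10.705139=-0.202333
k=3: u−w=26.149000, u+w=13.121000; √(b/2)=5.352569, √(2b)=10.705139; F=5.352569×26.149=139.964339, v=13.121000/10.705139=1.225673

0: F=-296.907029 v=0.146845
1: F=131.480517 v=-0.444086
2: F=218.481181 v=-0.202333
3: F=139.964339 v=1.225673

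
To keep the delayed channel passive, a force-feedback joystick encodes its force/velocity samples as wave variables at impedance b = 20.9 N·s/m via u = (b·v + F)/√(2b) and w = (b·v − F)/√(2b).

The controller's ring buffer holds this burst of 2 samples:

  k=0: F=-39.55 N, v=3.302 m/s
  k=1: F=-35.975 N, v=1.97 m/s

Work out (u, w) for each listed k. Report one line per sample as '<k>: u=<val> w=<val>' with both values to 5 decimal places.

0: u=4.55692 w=16.79148
1: u=0.80399 w=11.93264

k=0: b·v=20.9×3.302=69.01180; √(2b)=6.46529; u=(69.01180+(-39.55))/6.46529=4.55692, w=(69.01180−(-39.55))/6.46529=16.79148
k=1: b·v=20.9×1.97=41.17300; √(2b)=6.46529; u=(41.17300+(-35.975))/6.46529=0.80399, w=(41.17300−(-35.975))/6.46529=11.93264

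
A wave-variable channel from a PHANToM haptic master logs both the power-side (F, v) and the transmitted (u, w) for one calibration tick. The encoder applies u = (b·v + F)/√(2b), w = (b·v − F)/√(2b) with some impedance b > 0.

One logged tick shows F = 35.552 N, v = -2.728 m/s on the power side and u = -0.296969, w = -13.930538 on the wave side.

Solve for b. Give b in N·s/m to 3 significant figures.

u + w = -14.227507;  u + w = √(2b)·v, so √(2b) = -14.227507/(-2.728) = 5.215362.
b = (√(2b))²/2 = 27.199999/2 = 13.599999.
(Check via u − w = 2F/√(2b): u − w = 13.633569, 2F/√(2b) = 13.633570.)

b = 13.6 N·s/m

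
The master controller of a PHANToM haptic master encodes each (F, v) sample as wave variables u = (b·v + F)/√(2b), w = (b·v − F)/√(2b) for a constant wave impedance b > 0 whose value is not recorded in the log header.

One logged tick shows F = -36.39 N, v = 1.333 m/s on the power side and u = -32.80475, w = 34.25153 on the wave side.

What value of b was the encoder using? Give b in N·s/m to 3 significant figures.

b = 0.589 N·s/m

u + w = 1.4468;  u + w = √(2b)·v, so √(2b) = 1.4468/1.333 = 1.0854.
b = (√(2b))²/2 = 1.1780/2 = 0.5890.
(Check via u − w = 2F/√(2b): u − w = -67.0563, 2F/√(2b) = -67.0563.)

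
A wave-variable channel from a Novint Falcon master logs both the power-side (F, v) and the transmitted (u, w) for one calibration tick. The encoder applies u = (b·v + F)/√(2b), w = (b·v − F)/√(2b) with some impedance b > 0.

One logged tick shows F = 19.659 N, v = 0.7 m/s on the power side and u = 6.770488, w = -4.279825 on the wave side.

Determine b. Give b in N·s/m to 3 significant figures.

u + w = 2.490663;  u + w = √(2b)·v, so √(2b) = 2.490663/0.7 = 3.558090.
b = (√(2b))²/2 = 12.660004/2 = 6.330002.
(Check via u − w = 2F/√(2b): u − w = 11.050313, 2F/√(2b) = 11.050311.)

b = 6.33 N·s/m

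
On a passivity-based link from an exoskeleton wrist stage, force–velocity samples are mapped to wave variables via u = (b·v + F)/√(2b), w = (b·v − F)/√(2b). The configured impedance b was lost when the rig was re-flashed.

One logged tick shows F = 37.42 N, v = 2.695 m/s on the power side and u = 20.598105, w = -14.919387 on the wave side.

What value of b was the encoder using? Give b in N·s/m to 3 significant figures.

b = 2.22 N·s/m

u + w = 5.678718;  u + w = √(2b)·v, so √(2b) = 5.678718/2.695 = 2.107131.
b = (√(2b))²/2 = 4.440001/2 = 2.220000.
(Check via u − w = 2F/√(2b): u − w = 35.517492, 2F/√(2b) = 35.517488.)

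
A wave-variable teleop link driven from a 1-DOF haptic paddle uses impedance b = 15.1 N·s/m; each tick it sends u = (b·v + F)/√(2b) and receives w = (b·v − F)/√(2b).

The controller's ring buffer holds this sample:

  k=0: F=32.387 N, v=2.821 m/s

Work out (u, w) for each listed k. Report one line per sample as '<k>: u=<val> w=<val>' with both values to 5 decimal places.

k=0: b·v=15.1×2.821=42.59710; √(2b)=5.49545; u=(42.59710+32.387)/5.49545=13.64475, w=(42.59710−32.387)/5.49545=1.85792

0: u=13.64475 w=1.85792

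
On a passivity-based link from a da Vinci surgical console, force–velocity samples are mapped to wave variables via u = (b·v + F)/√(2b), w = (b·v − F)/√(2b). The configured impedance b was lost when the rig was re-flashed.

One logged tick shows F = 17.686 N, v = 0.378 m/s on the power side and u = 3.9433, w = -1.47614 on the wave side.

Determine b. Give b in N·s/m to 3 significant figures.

u + w = 2.4672;  u + w = √(2b)·v, so √(2b) = 2.4672/0.378 = 6.5269.
b = (√(2b))²/2 = 42.6001/2 = 21.3001.
(Check via u − w = 2F/√(2b): u − w = 5.4194, 2F/√(2b) = 5.4194.)

b = 21.3 N·s/m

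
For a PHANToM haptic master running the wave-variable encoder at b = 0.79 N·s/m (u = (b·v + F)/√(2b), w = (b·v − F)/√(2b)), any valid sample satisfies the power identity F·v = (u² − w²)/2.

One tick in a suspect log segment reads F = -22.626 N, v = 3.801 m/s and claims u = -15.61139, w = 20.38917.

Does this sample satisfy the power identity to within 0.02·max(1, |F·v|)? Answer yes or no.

F·v = (-22.626)×3.801 = -86.0014 W.
(u² − w²)/2 = (243.7155 − 415.7183)/2 = -86.0014 W.
|Δ| = 0.0000;  2% of max(1, |F·v|) = 1.7200.

yes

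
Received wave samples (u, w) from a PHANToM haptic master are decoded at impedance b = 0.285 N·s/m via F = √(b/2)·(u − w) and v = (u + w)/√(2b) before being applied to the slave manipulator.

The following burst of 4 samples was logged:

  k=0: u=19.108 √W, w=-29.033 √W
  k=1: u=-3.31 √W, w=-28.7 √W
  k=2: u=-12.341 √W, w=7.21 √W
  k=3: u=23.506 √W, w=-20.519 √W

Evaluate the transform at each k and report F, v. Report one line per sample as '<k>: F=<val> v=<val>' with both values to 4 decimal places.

0: F=18.1728 v=-13.1460
1: F=9.5845 v=-42.3983
2: F=-7.3803 v=-6.7962
3: F=16.6191 v=3.9564

k=0: u−w=48.1410, u+w=-9.9250; √(b/2)=0.3775, √(2b)=0.7550; F=0.3775×48.141=18.1728, v=-9.9250/0.7550=-13.1460
k=1: u−w=25.3900, u+w=-32.0100; √(b/2)=0.3775, √(2b)=0.7550; F=0.3775×25.39=9.5845, v=-32.0100/0.7550=-42.3983
k=2: u−w=-19.5510, u+w=-5.1310; √(b/2)=0.3775, √(2b)=0.7550; F=0.3775×(-19.551)=-7.3803, v=-5.1310/0.7550=-6.7962
k=3: u−w=44.0250, u+w=2.9870; √(b/2)=0.3775, √(2b)=0.7550; F=0.3775×44.025=16.6191, v=2.9870/0.7550=3.9564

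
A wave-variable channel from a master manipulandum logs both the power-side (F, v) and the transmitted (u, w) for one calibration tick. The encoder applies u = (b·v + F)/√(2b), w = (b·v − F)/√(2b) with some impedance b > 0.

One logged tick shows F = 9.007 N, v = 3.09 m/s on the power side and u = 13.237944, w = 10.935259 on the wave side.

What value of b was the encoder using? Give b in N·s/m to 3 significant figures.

b = 30.6 N·s/m

u + w = 24.173203;  u + w = √(2b)·v, so √(2b) = 24.173203/3.09 = 7.823043.
b = (√(2b))²/2 = 61.200002/2 = 30.600001.
(Check via u − w = 2F/√(2b): u − w = 2.302685, 2F/√(2b) = 2.302685.)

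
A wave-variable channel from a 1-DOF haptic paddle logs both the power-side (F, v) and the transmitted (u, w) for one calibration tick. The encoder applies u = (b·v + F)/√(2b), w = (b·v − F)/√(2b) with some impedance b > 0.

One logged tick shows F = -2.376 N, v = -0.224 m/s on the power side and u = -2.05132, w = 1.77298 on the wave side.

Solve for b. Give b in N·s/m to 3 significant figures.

u + w = -0.2783;  u + w = √(2b)·v, so √(2b) = -0.2783/(-0.224) = 1.2426.
b = (√(2b))²/2 = 1.5440/2 = 0.7720.
(Check via u − w = 2F/√(2b): u − w = -3.8243, 2F/√(2b) = -3.8243.)

b = 0.772 N·s/m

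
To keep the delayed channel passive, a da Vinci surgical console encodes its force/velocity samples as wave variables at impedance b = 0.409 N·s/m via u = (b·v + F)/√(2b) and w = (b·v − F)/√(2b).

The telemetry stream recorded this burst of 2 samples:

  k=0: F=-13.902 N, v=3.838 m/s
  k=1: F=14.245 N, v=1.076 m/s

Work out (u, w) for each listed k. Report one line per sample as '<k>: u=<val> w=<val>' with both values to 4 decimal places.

k=0: b·v=0.409×3.838=1.5697; √(2b)=0.9044; u=(1.5697+(-13.902))/0.9044=-13.6353, w=(1.5697−(-13.902))/0.9044=17.1066
k=1: b·v=0.409×1.076=0.4401; √(2b)=0.9044; u=(0.4401+14.245)/0.9044=16.2368, w=(0.4401−14.245)/0.9044=-15.2636

0: u=-13.6353 w=17.1066
1: u=16.2368 w=-15.2636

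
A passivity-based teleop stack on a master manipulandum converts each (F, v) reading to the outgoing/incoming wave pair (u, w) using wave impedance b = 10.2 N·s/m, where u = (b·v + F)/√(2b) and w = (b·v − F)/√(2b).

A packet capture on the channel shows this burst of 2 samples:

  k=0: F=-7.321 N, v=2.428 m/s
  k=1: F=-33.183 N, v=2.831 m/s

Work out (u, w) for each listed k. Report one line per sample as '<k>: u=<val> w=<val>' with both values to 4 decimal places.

k=0: b·v=10.2×2.428=24.7656; √(2b)=4.5166; u=(24.7656+(-7.321))/4.5166=3.8623, w=(24.7656−(-7.321))/4.5166=7.1041
k=1: b·v=10.2×2.831=28.8762; √(2b)=4.5166; u=(28.8762+(-33.183))/4.5166=-0.9535, w=(28.8762−(-33.183))/4.5166=13.7401

0: u=3.8623 w=7.1041
1: u=-0.9535 w=13.7401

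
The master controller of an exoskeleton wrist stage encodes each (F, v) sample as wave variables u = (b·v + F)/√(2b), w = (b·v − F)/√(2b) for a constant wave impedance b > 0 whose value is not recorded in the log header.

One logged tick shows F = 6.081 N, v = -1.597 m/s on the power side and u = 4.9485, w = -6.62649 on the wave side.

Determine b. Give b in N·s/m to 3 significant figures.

u + w = -1.6780;  u + w = √(2b)·v, so √(2b) = -1.6780/(-1.597) = 1.0507.
b = (√(2b))²/2 = 1.1040/2 = 0.5520.
(Check via u − w = 2F/√(2b): u − w = 11.5750, 2F/√(2b) = 11.5750.)

b = 0.552 N·s/m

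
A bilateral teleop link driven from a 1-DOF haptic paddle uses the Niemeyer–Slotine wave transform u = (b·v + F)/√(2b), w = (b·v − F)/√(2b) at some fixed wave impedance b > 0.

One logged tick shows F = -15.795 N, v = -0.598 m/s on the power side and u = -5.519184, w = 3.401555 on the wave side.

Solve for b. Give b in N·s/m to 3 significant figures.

u + w = -2.117629;  u + w = √(2b)·v, so √(2b) = -2.117629/(-0.598) = 3.541186.
b = (√(2b))²/2 = 12.539996/2 = 6.269998.
(Check via u − w = 2F/√(2b): u − w = -8.920739, 2F/√(2b) = -8.920741.)

b = 6.27 N·s/m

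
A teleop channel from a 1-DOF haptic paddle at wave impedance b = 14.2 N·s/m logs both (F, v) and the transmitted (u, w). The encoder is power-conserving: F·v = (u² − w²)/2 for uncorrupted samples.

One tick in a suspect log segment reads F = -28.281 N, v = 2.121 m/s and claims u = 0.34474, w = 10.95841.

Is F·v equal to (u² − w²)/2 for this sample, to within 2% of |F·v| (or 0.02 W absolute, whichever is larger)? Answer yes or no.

F·v = (-28.281)×2.121 = -59.98400 W.
(u² − w²)/2 = (0.11885 − 120.08675)/2 = -59.98395 W.
|Δ| = 0.00005;  2% of max(1, |F·v|) = 1.19968.

yes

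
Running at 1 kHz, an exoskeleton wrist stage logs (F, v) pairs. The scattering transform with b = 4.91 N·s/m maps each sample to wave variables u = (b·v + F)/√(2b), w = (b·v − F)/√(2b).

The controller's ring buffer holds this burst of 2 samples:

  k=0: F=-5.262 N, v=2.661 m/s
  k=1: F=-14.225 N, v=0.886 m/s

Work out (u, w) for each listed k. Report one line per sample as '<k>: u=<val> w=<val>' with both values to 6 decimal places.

0: u=2.490200 w=5.848543
1: u=-3.151156 w=5.927604

k=0: b·v=4.91×2.661=13.065510; √(2b)=3.133688; u=(13.065510+(-5.262))/3.133688=2.490200, w=(13.065510−(-5.262))/3.133688=5.848543
k=1: b·v=4.91×0.886=4.350260; √(2b)=3.133688; u=(4.350260+(-14.225))/3.133688=-3.151156, w=(4.350260−(-14.225))/3.133688=5.927604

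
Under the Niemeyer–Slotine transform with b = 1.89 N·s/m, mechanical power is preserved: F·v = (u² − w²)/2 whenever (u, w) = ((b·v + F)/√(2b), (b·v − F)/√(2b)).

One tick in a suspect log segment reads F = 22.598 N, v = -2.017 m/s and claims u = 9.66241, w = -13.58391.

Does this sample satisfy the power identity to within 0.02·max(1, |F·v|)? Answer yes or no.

F·v = 22.598×(-2.017) = -45.58017 W.
(u² − w²)/2 = (93.36217 − 184.52261)/2 = -45.58022 W.
|Δ| = 0.00006;  2% of max(1, |F·v|) = 0.91160.

yes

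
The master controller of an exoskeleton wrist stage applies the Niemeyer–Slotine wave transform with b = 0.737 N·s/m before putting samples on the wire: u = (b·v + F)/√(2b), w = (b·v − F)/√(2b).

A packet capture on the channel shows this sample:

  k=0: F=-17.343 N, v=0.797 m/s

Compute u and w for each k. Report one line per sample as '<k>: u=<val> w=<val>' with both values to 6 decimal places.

k=0: b·v=0.737×0.797=0.587389; √(2b)=1.214084; u=(0.587389+(-17.343))/1.214084=-13.801031, w=(0.587389−(-17.343))/1.214084=14.768656

0: u=-13.801031 w=14.768656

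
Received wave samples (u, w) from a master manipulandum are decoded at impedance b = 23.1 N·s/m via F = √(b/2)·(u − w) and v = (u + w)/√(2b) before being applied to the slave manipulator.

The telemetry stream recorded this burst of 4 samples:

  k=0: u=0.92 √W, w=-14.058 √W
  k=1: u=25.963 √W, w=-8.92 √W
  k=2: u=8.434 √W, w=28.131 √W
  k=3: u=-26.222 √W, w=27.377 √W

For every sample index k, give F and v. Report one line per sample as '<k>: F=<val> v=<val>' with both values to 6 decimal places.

0: F=50.903169 v=-1.932895
1: F=118.550890 v=2.507408
2: F=-66.940828 v=5.379533
3: F=-182.157761 v=0.169926

k=0: u−w=14.978000, u+w=-13.138000; √(b/2)=3.398529, √(2b)=6.797058; F=3.398529×14.978=50.903169, v=-13.138000/6.797058=-1.932895
k=1: u−w=34.883000, u+w=17.043000; √(b/2)=3.398529, √(2b)=6.797058; F=3.398529×34.883=118.550890, v=17.043000/6.797058=2.507408
k=2: u−w=-19.697000, u+w=36.565000; √(b/2)=3.398529, √(2b)=6.797058; F=3.398529×(-19.697)=-66.940828, v=36.565000/6.797058=5.379533
k=3: u−w=-53.599000, u+w=1.155000; √(b/2)=3.398529, √(2b)=6.797058; F=3.398529×(-53.599)=-182.157761, v=1.155000/6.797058=0.169926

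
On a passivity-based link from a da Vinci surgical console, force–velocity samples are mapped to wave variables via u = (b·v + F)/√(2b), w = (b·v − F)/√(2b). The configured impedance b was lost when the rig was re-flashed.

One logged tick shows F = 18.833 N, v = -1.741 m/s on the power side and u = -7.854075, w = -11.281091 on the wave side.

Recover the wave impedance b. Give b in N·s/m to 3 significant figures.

u + w = -19.135166;  u + w = √(2b)·v, so √(2b) = -19.135166/(-1.741) = 10.990905.
b = (√(2b))²/2 = 120.799998/2 = 60.399999.
(Check via u − w = 2F/√(2b): u − w = 3.427016, 2F/√(2b) = 3.427015.)

b = 60.4 N·s/m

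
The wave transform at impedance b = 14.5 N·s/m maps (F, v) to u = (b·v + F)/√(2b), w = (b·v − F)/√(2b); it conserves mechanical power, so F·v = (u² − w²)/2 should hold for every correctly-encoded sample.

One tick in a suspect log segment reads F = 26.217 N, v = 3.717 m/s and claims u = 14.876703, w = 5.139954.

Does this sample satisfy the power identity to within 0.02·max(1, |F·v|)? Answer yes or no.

F·v = 26.217×3.717 = 97.448589 W.
(u² − w²)/2 = (221.316292 − 26.419127)/2 = 97.448583 W.
|Δ| = 0.000006;  2% of max(1, |F·v|) = 1.948972.

yes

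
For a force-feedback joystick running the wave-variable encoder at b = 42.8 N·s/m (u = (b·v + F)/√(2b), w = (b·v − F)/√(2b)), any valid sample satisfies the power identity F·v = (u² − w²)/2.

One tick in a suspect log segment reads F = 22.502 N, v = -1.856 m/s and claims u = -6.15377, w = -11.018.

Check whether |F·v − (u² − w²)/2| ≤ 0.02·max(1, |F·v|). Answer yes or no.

F·v = 22.502×(-1.856) = -41.7637 W.
(u² − w²)/2 = (37.8689 − 121.3963)/2 = -41.7637 W.
|Δ| = 0.0000;  2% of max(1, |F·v|) = 0.8353.

yes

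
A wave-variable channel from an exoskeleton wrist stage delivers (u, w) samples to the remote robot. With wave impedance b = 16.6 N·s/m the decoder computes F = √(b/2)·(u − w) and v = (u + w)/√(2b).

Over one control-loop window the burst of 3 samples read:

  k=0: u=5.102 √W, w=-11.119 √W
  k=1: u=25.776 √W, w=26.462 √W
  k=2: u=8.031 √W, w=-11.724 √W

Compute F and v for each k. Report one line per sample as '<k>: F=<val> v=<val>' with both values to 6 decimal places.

0: F=46.732248 v=-1.044266
1: F=-1.976347 v=9.066037
2: F=56.913603 v=-0.640930

k=0: u−w=16.221000, u+w=-6.017000; √(b/2)=2.880972, √(2b)=5.761944; F=2.880972×16.221=46.732248, v=-6.017000/5.761944=-1.044266
k=1: u−w=-0.686000, u+w=52.238000; √(b/2)=2.880972, √(2b)=5.761944; F=2.880972×(-0.686)=-1.976347, v=52.238000/5.761944=9.066037
k=2: u−w=19.755000, u+w=-3.693000; √(b/2)=2.880972, √(2b)=5.761944; F=2.880972×19.755=56.913603, v=-3.693000/5.761944=-0.640930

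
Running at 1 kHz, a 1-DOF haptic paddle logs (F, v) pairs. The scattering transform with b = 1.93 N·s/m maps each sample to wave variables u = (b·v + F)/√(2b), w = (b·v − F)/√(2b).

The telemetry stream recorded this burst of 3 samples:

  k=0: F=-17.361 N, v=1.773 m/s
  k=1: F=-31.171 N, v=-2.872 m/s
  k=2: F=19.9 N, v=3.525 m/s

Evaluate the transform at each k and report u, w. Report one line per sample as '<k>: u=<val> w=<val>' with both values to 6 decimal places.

k=0: b·v=1.93×1.773=3.421890; √(2b)=1.964688; u=(3.421890+(-17.361))/1.964688=-7.094820, w=(3.421890−(-17.361))/1.964688=10.578212
k=1: b·v=1.93×(-2.872)=-5.542960; √(2b)=1.964688; u=(-5.542960+(-31.171))/1.964688=-18.686914, w=(-5.542960−(-31.171))/1.964688=13.044329
k=2: b·v=1.93×3.525=6.803250; √(2b)=1.964688; u=(6.803250+19.9)/1.964688=13.591596, w=(6.803250−19.9)/1.964688=-6.666070

0: u=-7.094820 w=10.578212
1: u=-18.686914 w=13.044329
2: u=13.591596 w=-6.666070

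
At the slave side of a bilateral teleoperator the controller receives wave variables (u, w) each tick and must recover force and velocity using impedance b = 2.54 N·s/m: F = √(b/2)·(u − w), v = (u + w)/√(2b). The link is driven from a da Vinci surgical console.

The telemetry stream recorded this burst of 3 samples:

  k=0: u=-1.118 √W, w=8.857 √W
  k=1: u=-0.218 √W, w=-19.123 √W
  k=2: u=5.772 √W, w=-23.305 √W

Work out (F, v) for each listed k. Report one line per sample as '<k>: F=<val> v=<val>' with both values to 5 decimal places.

0: F=-11.24125 v=3.43363
1: F=21.30485 v=-8.58118
2: F=32.76811 v=-7.77901

k=0: u−w=-9.97500, u+w=7.73900; √(b/2)=1.12694, √(2b)=2.25389; F=1.12694×(-9.975)=-11.24125, v=7.73900/2.25389=3.43363
k=1: u−w=18.90500, u+w=-19.34100; √(b/2)=1.12694, √(2b)=2.25389; F=1.12694×18.905=21.30485, v=-19.34100/2.25389=-8.58118
k=2: u−w=29.07700, u+w=-17.53300; √(b/2)=1.12694, √(2b)=2.25389; F=1.12694×29.077=32.76811, v=-17.53300/2.25389=-7.77901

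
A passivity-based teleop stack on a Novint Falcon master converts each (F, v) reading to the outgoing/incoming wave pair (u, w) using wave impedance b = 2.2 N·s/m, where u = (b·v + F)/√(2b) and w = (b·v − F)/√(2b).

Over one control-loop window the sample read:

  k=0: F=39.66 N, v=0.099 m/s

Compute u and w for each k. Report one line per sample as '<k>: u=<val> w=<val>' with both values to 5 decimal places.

k=0: b·v=2.2×0.099=0.21780; √(2b)=2.09762; u=(0.21780+39.66)/2.09762=19.01100, w=(0.21780−39.66)/2.09762=-18.80333

0: u=19.01100 w=-18.80333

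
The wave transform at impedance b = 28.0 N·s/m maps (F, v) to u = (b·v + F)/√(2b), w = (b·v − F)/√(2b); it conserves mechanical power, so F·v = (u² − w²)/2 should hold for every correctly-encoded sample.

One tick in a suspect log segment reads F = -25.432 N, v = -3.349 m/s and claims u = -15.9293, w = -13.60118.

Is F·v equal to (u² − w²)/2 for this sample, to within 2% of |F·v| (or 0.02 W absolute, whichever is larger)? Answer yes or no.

F·v = (-25.432)×(-3.349) = 85.17177 W.
(u² − w²)/2 = (253.74260 − 184.99210)/2 = 34.37525 W.
|Δ| = 50.79652;  2% of max(1, |F·v|) = 1.70344.

no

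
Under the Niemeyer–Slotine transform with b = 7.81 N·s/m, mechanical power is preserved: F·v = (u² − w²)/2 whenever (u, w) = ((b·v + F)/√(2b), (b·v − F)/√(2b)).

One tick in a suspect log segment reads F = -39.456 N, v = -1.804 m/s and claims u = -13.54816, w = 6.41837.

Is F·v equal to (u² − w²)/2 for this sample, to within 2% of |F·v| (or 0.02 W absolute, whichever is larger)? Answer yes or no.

F·v = (-39.456)×(-1.804) = 71.1786 W.
(u² − w²)/2 = (183.5526 − 41.1955)/2 = 71.1786 W.
|Δ| = 0.0000;  2% of max(1, |F·v|) = 1.4236.

yes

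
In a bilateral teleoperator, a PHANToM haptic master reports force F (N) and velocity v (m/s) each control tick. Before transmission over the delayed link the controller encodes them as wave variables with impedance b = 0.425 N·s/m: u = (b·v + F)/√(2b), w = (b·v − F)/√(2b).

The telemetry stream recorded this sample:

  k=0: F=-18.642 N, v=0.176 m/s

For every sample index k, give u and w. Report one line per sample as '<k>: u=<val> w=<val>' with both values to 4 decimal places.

k=0: b·v=0.425×0.176=0.0748; √(2b)=0.9220; u=(0.0748+(-18.642))/0.9220=-20.1390, w=(0.0748−(-18.642))/0.9220=20.3012

0: u=-20.1390 w=20.3012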